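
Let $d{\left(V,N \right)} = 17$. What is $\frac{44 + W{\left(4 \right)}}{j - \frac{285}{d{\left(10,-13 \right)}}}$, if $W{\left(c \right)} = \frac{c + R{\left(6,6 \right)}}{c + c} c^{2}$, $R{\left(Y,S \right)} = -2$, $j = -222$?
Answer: $- \frac{272}{1353} \approx -0.20103$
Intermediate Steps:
$W{\left(c \right)} = \frac{c \left(-2 + c\right)}{2}$ ($W{\left(c \right)} = \frac{c - 2}{c + c} c^{2} = \frac{-2 + c}{2 c} c^{2} = \frac{c \left(-2 + c\right)}{2}$)
$\frac{44 + W{\left(4 \right)}}{j - \frac{285}{d{\left(10,-13 \right)}}} = \frac{44 + \frac{1}{2} \cdot 4 \left(-2 + 4\right)}{-222 - \frac{285}{17}} = \frac{44 + \frac{1}{2} \cdot 4 \cdot 2}{-222 - \frac{285}{17}} = \frac{44 + 4}{-222 - \frac{285}{17}} = \frac{48}{- \frac{4059}{17}} = 48 \left(- \frac{17}{4059}\right) = - \frac{272}{1353}$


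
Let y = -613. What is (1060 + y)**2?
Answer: 199809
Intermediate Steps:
(1060 + y)**2 = (1060 - 613)**2 = 447**2 = 199809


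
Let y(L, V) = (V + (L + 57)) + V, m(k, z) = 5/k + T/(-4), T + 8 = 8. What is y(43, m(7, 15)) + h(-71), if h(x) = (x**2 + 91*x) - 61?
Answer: -9657/7 ≈ -1379.6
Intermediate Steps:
T = 0 (T = -8 + 8 = 0)
h(x) = -61 + x**2 + 91*x
m(k, z) = 5/k (m(k, z) = 5/k + 0/(-4) = 5/k + 0*(-1/4) = 5/k + 0 = 5/k)
y(L, V) = 57 + L + 2*V (y(L, V) = (V + (57 + L)) + V = (57 + L + V) + V = 57 + L + 2*V)
y(43, m(7, 15)) + h(-71) = (57 + 43 + 2*(5/7)) + (-61 + (-71)**2 + 91*(-71)) = (57 + 43 + 2*(5*(1/7))) + (-61 + 5041 - 6461) = (57 + 43 + 2*(5/7)) - 1481 = (57 + 43 + 10/7) - 1481 = 710/7 - 1481 = -9657/7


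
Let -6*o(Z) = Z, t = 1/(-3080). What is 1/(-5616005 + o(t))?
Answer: -18480/103783772399 ≈ -1.7806e-7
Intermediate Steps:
t = -1/3080 ≈ -0.00032468
o(Z) = -Z/6
1/(-5616005 + o(t)) = 1/(-5616005 - ⅙*(-1/3080)) = 1/(-5616005 + 1/18480) = 1/(-103783772399/18480) = -18480/103783772399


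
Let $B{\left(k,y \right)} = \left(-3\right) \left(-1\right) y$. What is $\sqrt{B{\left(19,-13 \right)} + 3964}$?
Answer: $5 \sqrt{157} \approx 62.65$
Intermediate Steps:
$B{\left(k,y \right)} = 3 y$
$\sqrt{B{\left(19,-13 \right)} + 3964} = \sqrt{3 \left(-13\right) + 3964} = \sqrt{-39 + 3964} = \sqrt{3925} = 5 \sqrt{157}$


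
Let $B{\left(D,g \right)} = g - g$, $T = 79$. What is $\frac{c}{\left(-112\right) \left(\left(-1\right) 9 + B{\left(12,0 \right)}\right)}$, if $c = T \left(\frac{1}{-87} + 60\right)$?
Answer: $\frac{412301}{87696} \approx 4.7015$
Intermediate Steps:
$B{\left(D,g \right)} = 0$
$c = \frac{412301}{87}$ ($c = 79 \left(\frac{1}{-87} + 60\right) = 79 \left(- \frac{1}{87} + 60\right) = 79 \cdot \frac{5219}{87} = \frac{412301}{87} \approx 4739.1$)
$\frac{c}{\left(-112\right) \left(\left(-1\right) 9 + B{\left(12,0 \right)}\right)} = \frac{412301}{87 \left(- 112 \left(\left(-1\right) 9 + 0\right)\right)} = \frac{412301}{87 \left(- 112 \left(-9 + 0\right)\right)} = \frac{412301}{87 \left(\left(-112\right) \left(-9\right)\right)} = \frac{412301}{87 \cdot 1008} = \frac{412301}{87} \cdot \frac{1}{1008} = \frac{412301}{87696}$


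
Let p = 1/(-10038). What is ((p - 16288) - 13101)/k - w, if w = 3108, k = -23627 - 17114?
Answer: -1270746948281/408958158 ≈ -3107.3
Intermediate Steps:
p = -1/10038 ≈ -9.9621e-5
k = -40741
((p - 16288) - 13101)/k - w = ((-1/10038 - 16288) - 13101)/(-40741) - 1*3108 = (-163498945/10038 - 13101)*(-1/40741) - 3108 = -295006783/10038*(-1/40741) - 3108 = 295006783/408958158 - 3108 = -1270746948281/408958158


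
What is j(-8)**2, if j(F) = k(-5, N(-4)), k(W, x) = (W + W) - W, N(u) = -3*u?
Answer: 25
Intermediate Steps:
k(W, x) = W (k(W, x) = 2*W - W = W)
j(F) = -5
j(-8)**2 = (-5)**2 = 25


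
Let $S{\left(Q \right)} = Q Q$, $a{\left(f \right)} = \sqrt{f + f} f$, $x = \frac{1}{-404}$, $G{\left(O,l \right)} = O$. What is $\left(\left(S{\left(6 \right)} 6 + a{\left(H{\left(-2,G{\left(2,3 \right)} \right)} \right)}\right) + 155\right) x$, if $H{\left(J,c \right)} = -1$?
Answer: $- \frac{371}{404} + \frac{i \sqrt{2}}{404} \approx -0.91832 + 0.0035005 i$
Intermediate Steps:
$x = - \frac{1}{404} \approx -0.0024752$
$a{\left(f \right)} = \sqrt{2} f^{\frac{3}{2}}$ ($a{\left(f \right)} = \sqrt{2 f} f = \sqrt{2} \sqrt{f} f = \sqrt{2} f^{\frac{3}{2}}$)
$S{\left(Q \right)} = Q^{2}$
$\left(\left(S{\left(6 \right)} 6 + a{\left(H{\left(-2,G{\left(2,3 \right)} \right)} \right)}\right) + 155\right) x = \left(\left(6^{2} \cdot 6 + \sqrt{2} \left(-1\right)^{\frac{3}{2}}\right) + 155\right) \left(- \frac{1}{404}\right) = \left(\left(36 \cdot 6 + \sqrt{2} \left(- i\right)\right) + 155\right) \left(- \frac{1}{404}\right) = \left(\left(216 - i \sqrt{2}\right) + 155\right) \left(- \frac{1}{404}\right) = \left(371 - i \sqrt{2}\right) \left(- \frac{1}{404}\right) = - \frac{371}{404} + \frac{i \sqrt{2}}{404}$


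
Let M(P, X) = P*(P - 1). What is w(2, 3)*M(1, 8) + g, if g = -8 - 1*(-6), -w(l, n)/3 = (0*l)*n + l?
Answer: -2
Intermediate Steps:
w(l, n) = -3*l (w(l, n) = -3*((0*l)*n + l) = -3*(0*n + l) = -3*(0 + l) = -3*l)
M(P, X) = P*(-1 + P)
g = -2 (g = -8 + 6 = -2)
w(2, 3)*M(1, 8) + g = (-3*2)*(1*(-1 + 1)) - 2 = -6*0 - 2 = 0 - 2 = -2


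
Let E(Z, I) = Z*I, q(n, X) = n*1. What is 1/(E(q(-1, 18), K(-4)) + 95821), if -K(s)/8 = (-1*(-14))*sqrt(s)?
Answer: 95821/9181714217 - 224*I/9181714217 ≈ 1.0436e-5 - 2.4396e-8*I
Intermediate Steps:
K(s) = -112*sqrt(s) (K(s) = -8*(-1*(-14))*sqrt(s) = -112*sqrt(s))
q(n, X) = n
E(Z, I) = I*Z
1/(E(q(-1, 18), K(-4)) + 95821) = 1/(-224*I*(-1) + 95821) = 1/(224*I + 95821) = 1/(95821 + 224*I) = (95821 - 224*I)/9181714217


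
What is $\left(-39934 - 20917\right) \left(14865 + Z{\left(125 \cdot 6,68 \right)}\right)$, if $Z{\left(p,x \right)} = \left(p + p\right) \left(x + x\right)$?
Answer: $-13318154115$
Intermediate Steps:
$Z{\left(p,x \right)} = 4 p x$ ($Z{\left(p,x \right)} = 2 p 2 x = 4 p x$)
$\left(-39934 - 20917\right) \left(14865 + Z{\left(125 \cdot 6,68 \right)}\right) = \left(-39934 - 20917\right) \left(14865 + 4 \cdot 125 \cdot 6 \cdot 68\right) = - 60851 \left(14865 + 4 \cdot 750 \cdot 68\right) = - 60851 \left(14865 + 204000\right) = \left(-60851\right) 218865 = -13318154115$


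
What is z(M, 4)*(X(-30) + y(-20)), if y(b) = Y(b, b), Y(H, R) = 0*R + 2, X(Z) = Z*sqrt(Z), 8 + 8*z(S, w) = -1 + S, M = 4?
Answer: -5/4 + 75*I*sqrt(30)/4 ≈ -1.25 + 102.7*I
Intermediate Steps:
z(S, w) = -9/8 + S/8 (z(S, w) = -1 + (-1 + S)/8 = -1 + (-1/8 + S/8) = -9/8 + S/8)
X(Z) = Z**(3/2)
Y(H, R) = 2 (Y(H, R) = 0 + 2 = 2)
y(b) = 2
z(M, 4)*(X(-30) + y(-20)) = (-9/8 + (1/8)*4)*((-30)**(3/2) + 2) = (-9/8 + 1/2)*(-30*I*sqrt(30) + 2) = -5*(2 - 30*I*sqrt(30))/8 = -5/4 + 75*I*sqrt(30)/4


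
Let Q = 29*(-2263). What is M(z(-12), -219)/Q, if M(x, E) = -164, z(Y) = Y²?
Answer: 164/65627 ≈ 0.0024990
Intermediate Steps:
Q = -65627
M(z(-12), -219)/Q = -164/(-65627) = -164*(-1/65627) = 164/65627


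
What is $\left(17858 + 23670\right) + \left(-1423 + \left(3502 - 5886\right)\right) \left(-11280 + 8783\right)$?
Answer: $9547607$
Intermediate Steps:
$\left(17858 + 23670\right) + \left(-1423 + \left(3502 - 5886\right)\right) \left(-11280 + 8783\right) = 41528 + \left(-1423 + \left(3502 - 5886\right)\right) \left(-2497\right) = 41528 + \left(-1423 - 2384\right) \left(-2497\right) = 41528 - -9506079 = 41528 + 9506079 = 9547607$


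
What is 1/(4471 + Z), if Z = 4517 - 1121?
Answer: 1/7867 ≈ 0.00012711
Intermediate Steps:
Z = 3396
1/(4471 + Z) = 1/(4471 + 3396) = 1/7867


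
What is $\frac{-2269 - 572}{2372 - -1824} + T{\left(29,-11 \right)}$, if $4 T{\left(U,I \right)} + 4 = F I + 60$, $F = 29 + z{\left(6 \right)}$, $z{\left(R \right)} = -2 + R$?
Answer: $- \frac{81221}{1049} \approx -77.427$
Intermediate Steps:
$F = 33$ ($F = 29 + \left(-2 + 6\right) = 29 + 4 = 33$)
$T{\left(U,I \right)} = 14 + \frac{33 I}{4}$ ($T{\left(U,I \right)} = -1 + \frac{33 I + 60}{4} = -1 + \frac{60 + 33 I}{4} = -1 + \left(15 + \frac{33 I}{4}\right) = 14 + \frac{33 I}{4}$)
$\frac{-2269 - 572}{2372 - -1824} + T{\left(29,-11 \right)} = \frac{-2269 - 572}{2372 - -1824} + \left(14 + \frac{33}{4} \left(-11\right)\right) = - \frac{2841}{2372 + 1824} + \left(14 - \frac{363}{4}\right) = - \frac{2841}{4196} - \frac{307}{4} = - \frac{81221}{1049}$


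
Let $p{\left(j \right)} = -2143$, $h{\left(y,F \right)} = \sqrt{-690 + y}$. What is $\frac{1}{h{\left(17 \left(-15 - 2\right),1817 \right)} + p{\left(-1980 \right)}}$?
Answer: $- \frac{2143}{4593428} - \frac{i \sqrt{979}}{4593428} \approx -0.00046654 - 6.8117 \cdot 10^{-6} i$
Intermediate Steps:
$\frac{1}{h{\left(17 \left(-15 - 2\right),1817 \right)} + p{\left(-1980 \right)}} = \frac{1}{\sqrt{-690 + 17 \left(-15 - 2\right)} - 2143} = \frac{1}{\sqrt{-690 + 17 \left(-17\right)} - 2143} = \frac{1}{\sqrt{-690 - 289} - 2143} = \frac{1}{\sqrt{-979} - 2143} = \frac{1}{i \sqrt{979} - 2143} = \frac{1}{-2143 + i \sqrt{979}}$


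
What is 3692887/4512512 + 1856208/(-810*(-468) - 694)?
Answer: 4886748807439/853735682816 ≈ 5.7240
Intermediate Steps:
3692887/4512512 + 1856208/(-810*(-468) - 694) = 3692887*(1/4512512) + 1856208/(379080 - 694) = 3692887/4512512 + 1856208/378386 = 3692887/4512512 + 1856208*(1/378386) = 3692887/4512512 + 928104/189193 = 4886748807439/853735682816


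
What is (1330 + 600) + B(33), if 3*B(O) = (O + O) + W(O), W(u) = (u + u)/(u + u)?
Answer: 5857/3 ≈ 1952.3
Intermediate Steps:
W(u) = 1 (W(u) = (2*u)/((2*u)) = (2*u)*(1/(2*u)) = 1)
B(O) = 1/3 + 2*O/3 (B(O) = ((O + O) + 1)/3 = (2*O + 1)/3 = (1 + 2*O)/3 = 1/3 + 2*O/3)
(1330 + 600) + B(33) = (1330 + 600) + (1/3 + (2/3)*33) = 1930 + (1/3 + 22) = 1930 + 67/3 = 5857/3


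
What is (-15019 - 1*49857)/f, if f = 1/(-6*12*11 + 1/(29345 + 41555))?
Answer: 910742246981/17725 ≈ 5.1382e+7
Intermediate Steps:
f = -70900/56152799 (f = 1/(-72*11 + 1/70900) = 1/(-792 + 1/70900) = 1/(-56152799/70900) = -70900/56152799 ≈ -0.0012626)
(-15019 - 1*49857)/f = (-15019 - 1*49857)/(-70900/56152799) = (-15019 - 49857)*(-56152799/70900) = -64876*(-56152799/70900) = 910742246981/17725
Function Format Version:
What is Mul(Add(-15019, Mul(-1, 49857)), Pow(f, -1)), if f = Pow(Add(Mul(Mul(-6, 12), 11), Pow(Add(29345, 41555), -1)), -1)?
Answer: Rational(910742246981, 17725) ≈ 5.1382e+7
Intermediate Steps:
f = Rational(-70900, 56152799) (f = Pow(Add(Mul(-72, 11), Pow(70900, -1)), -1) = Pow(Add(-792, Rational(1, 70900)), -1) = Pow(Rational(-56152799, 70900), -1) = Rational(-70900, 56152799) ≈ -0.0012626)
Mul(Add(-15019, Mul(-1, 49857)), Pow(f, -1)) = Mul(Add(-15019, Mul(-1, 49857)), Pow(Rational(-70900, 56152799), -1)) = Mul(Add(-15019, -49857), Rational(-56152799, 70900)) = Mul(-64876, Rational(-56152799, 70900)) = Rational(910742246981, 17725)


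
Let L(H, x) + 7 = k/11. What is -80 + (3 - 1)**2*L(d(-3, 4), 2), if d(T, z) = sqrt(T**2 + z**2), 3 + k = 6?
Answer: -1176/11 ≈ -106.91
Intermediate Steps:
k = 3 (k = -3 + 6 = 3)
L(H, x) = -74/11 (L(H, x) = -7 + 3/11 = -74/11)
-80 + (3 - 1)**2*L(d(-3, 4), 2) = -80 + (3 - 1)**2*(-74/11) = -80 + 2**2*(-74/11) = -80 + 4*(-74/11) = -80 - 296/11 = -1176/11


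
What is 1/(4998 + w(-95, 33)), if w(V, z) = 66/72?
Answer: 12/59987 ≈ 0.00020004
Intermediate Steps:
w(V, z) = 11/12 (w(V, z) = 66*(1/72) = 11/12)
1/(4998 + w(-95, 33)) = 1/(4998 + 11/12) = 1/(59987/12) = 12/59987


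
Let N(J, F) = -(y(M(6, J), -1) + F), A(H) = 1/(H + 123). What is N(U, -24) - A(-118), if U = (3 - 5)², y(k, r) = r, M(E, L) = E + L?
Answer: 124/5 ≈ 24.800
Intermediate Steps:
A(H) = 1/(123 + H)
U = 4 (U = (-2)² = 4)
N(J, F) = 1 - F (N(J, F) = -(-1 + F) = 1 - F)
N(U, -24) - A(-118) = (1 - 1*(-24)) - 1/(123 - 118) = (1 + 24) - 1/5 = 25 - 1*⅕ = 25 - ⅕ = 124/5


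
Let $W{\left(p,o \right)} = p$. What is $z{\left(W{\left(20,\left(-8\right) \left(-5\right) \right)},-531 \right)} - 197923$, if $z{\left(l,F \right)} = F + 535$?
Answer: $-197919$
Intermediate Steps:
$z{\left(l,F \right)} = 535 + F$
$z{\left(W{\left(20,\left(-8\right) \left(-5\right) \right)},-531 \right)} - 197923 = \left(535 - 531\right) - 197923 = 4 - 197923 = -197919$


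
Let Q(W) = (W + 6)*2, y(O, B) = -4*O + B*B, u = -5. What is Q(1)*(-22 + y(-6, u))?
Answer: 378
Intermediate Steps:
y(O, B) = B**2 - 4*O (y(O, B) = -4*O + B**2 = B**2 - 4*O)
Q(W) = 12 + 2*W (Q(W) = (6 + W)*2 = 12 + 2*W)
Q(1)*(-22 + y(-6, u)) = (12 + 2*1)*(-22 + ((-5)**2 - 4*(-6))) = (12 + 2)*(-22 + (25 + 24)) = 14*(-22 + 49) = 14*27 = 378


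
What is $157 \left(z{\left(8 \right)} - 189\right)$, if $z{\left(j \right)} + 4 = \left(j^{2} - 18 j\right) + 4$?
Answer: $-42233$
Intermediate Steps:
$z{\left(j \right)} = j^{2} - 18 j$ ($z{\left(j \right)} = -4 + \left(\left(j^{2} - 18 j\right) + 4\right) = -4 + \left(4 + j^{2} - 18 j\right) = j^{2} - 18 j$)
$157 \left(z{\left(8 \right)} - 189\right) = 157 \left(8 \left(-18 + 8\right) - 189\right) = 157 \left(8 \left(-10\right) - 189\right) = 157 \left(-80 - 189\right) = 157 \left(-269\right) = -42233$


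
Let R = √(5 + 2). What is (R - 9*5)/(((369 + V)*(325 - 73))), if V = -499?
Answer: 1/728 - √7/32760 ≈ 0.0012929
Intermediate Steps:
R = √7 ≈ 2.6458
(R - 9*5)/(((369 + V)*(325 - 73))) = (√7 - 9*5)/(((369 - 499)*(325 - 73))) = (√7 - 45)/((-130*252)) = (-45 + √7)/(-32760) = (-45 + √7)*(-1/32760) = 1/728 - √7/32760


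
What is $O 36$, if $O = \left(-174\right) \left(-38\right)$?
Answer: $238032$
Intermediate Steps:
$O = 6612$
$O 36 = 6612 \cdot 36 = 238032$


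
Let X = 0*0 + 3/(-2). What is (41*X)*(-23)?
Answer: 2829/2 ≈ 1414.5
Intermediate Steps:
X = -3/2 (X = 0 + 3*(-1/2) = 0 - 3/2 = -3/2 ≈ -1.5000)
(41*X)*(-23) = (41*(-3/2))*(-23) = -123/2*(-23) = 2829/2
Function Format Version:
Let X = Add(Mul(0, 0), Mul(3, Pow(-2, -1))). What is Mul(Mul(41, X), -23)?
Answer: Rational(2829, 2) ≈ 1414.5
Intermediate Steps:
X = Rational(-3, 2) (X = Add(0, Mul(3, Rational(-1, 2))) = Add(0, Rational(-3, 2)) = Rational(-3, 2) ≈ -1.5000)
Mul(Mul(41, X), -23) = Mul(Mul(41, Rational(-3, 2)), -23) = Mul(Rational(-123, 2), -23) = Rational(2829, 2)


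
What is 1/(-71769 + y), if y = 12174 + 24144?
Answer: -1/35451 ≈ -2.8208e-5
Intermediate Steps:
y = 36318
1/(-71769 + y) = 1/(-71769 + 36318) = 1/(-35451) = -1/35451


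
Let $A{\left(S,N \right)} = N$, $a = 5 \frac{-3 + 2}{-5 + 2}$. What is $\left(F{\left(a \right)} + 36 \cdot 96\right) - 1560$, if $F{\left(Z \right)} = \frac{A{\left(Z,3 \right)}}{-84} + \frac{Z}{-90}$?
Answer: $\frac{1433335}{756} \approx 1895.9$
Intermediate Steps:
$a = \frac{5}{3}$ ($a = 5 \left(- \frac{1}{-3}\right) = 5 \left(\left(-1\right) \left(- \frac{1}{3}\right)\right) = 5 \cdot \frac{1}{3} = \frac{5}{3} \approx 1.6667$)
$F{\left(Z \right)} = - \frac{1}{28} - \frac{Z}{90}$ ($F{\left(Z \right)} = \frac{3}{-84} + \frac{Z}{-90} = 3 \left(- \frac{1}{84}\right) + Z \left(- \frac{1}{90}\right) = - \frac{1}{28} - \frac{Z}{90}$)
$\left(F{\left(a \right)} + 36 \cdot 96\right) - 1560 = \left(\left(- \frac{1}{28} - \frac{1}{54}\right) + 36 \cdot 96\right) - 1560 = \left(\left(- \frac{1}{28} - \frac{1}{54}\right) + 3456\right) - 1560 = \left(- \frac{41}{756} + 3456\right) - 1560 = \frac{2612695}{756} - 1560 = \frac{1433335}{756}$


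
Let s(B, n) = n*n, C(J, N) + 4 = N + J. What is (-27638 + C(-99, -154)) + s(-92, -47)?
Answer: -25686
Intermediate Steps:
C(J, N) = -4 + J + N (C(J, N) = -4 + (N + J) = -4 + (J + N) = -4 + J + N)
s(B, n) = n²
(-27638 + C(-99, -154)) + s(-92, -47) = (-27638 + (-4 - 99 - 154)) + (-47)² = (-27638 - 257) + 2209 = -27895 + 2209 = -25686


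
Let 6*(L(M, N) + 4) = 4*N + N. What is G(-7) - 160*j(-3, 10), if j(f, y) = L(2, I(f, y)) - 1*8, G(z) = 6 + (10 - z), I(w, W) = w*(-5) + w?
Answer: 343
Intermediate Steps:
I(w, W) = -4*w (I(w, W) = -5*w + w = -4*w)
G(z) = 16 - z
L(M, N) = -4 + 5*N/6 (L(M, N) = -4 + (4*N + N)/6 = -4 + (5*N)/6 = -4 + 5*N/6)
j(f, y) = -12 - 10*f/3 (j(f, y) = (-4 + 5*(-4*f)/6) - 1*8 = (-4 - 10*f/3) - 8 = -12 - 10*f/3)
G(-7) - 160*j(-3, 10) = (16 - 1*(-7)) - 160*(-12 - 10/3*(-3)) = (16 + 7) - 160*(-12 + 10) = 23 - 160*(-2) = 23 + 320 = 343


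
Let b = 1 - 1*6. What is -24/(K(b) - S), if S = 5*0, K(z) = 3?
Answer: -8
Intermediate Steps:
b = -5 (b = 1 - 6 = -5)
S = 0
-24/(K(b) - S) = -24/(3 - 1*0) = -24/(3 + 0) = -24/3 = -24*⅓ = -8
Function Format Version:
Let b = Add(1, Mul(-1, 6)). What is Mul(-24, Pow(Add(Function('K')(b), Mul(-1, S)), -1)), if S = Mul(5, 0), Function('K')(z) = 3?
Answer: -8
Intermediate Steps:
b = -5 (b = Add(1, -6) = -5)
S = 0
Mul(-24, Pow(Add(Function('K')(b), Mul(-1, S)), -1)) = Mul(-24, Pow(Add(3, Mul(-1, 0)), -1)) = Mul(-24, Pow(Add(3, 0), -1)) = Mul(-24, Pow(3, -1)) = Mul(-24, Rational(1, 3)) = -8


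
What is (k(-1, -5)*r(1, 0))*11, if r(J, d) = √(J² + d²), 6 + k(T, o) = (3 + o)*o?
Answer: 44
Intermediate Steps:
k(T, o) = -6 + o*(3 + o) (k(T, o) = -6 + (3 + o)*o = -6 + o*(3 + o))
(k(-1, -5)*r(1, 0))*11 = ((-6 + (-5)² + 3*(-5))*√(1² + 0²))*11 = ((-6 + 25 - 15)*√(1 + 0))*11 = (4*√1)*11 = (4*1)*11 = 4*11 = 44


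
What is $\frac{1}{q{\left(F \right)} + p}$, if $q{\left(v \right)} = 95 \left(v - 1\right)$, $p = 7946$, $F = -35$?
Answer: $\frac{1}{4526} \approx 0.00022095$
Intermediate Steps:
$q{\left(v \right)} = -95 + 95 v$ ($q{\left(v \right)} = 95 \left(-1 + v\right) = -95 + 95 v$)
$\frac{1}{q{\left(F \right)} + p} = \frac{1}{\left(-95 + 95 \left(-35\right)\right) + 7946} = \frac{1}{\left(-95 - 3325\right) + 7946} = \frac{1}{-3420 + 7946} = \frac{1}{4526}$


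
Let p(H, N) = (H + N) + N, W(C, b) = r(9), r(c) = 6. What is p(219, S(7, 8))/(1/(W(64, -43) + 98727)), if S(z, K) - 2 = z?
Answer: 23399721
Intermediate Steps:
W(C, b) = 6
S(z, K) = 2 + z
p(H, N) = H + 2*N
p(219, S(7, 8))/(1/(W(64, -43) + 98727)) = (219 + 2*(2 + 7))/(1/(6 + 98727)) = (219 + 2*9)/(1/98733) = (219 + 18)/(1/98733) = 237*98733 = 23399721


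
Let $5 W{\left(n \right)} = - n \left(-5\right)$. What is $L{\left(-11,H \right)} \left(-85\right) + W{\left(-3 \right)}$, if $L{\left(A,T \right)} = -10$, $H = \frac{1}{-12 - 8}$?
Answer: $847$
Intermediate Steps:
$H = - \frac{1}{20}$ ($H = \frac{1}{-20} = - \frac{1}{20} \approx -0.05$)
$W{\left(n \right)} = n$ ($W{\left(n \right)} = \frac{- n \left(-5\right)}{5} = \frac{5 n}{5} = n$)
$L{\left(-11,H \right)} \left(-85\right) + W{\left(-3 \right)} = \left(-10\right) \left(-85\right) - 3 = 850 - 3 = 847$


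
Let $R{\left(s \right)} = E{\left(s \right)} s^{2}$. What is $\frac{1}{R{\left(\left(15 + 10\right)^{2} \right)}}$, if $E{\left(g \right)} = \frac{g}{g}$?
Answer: $\frac{1}{390625} \approx 2.56 \cdot 10^{-6}$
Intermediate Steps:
$E{\left(g \right)} = 1$
$R{\left(s \right)} = s^{2}$ ($R{\left(s \right)} = 1 s^{2} = s^{2}$)
$\frac{1}{R{\left(\left(15 + 10\right)^{2} \right)}} = \frac{1}{\left(\left(15 + 10\right)^{2}\right)^{2}} = \frac{1}{\left(25^{2}\right)^{2}} = \frac{1}{625^{2}} = \frac{1}{390625}$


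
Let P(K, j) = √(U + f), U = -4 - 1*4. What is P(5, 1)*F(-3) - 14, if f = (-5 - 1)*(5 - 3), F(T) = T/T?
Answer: -14 + 2*I*√5 ≈ -14.0 + 4.4721*I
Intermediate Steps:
F(T) = 1
U = -8 (U = -4 - 4 = -8)
f = -12 (f = -6*2 = -12)
P(K, j) = 2*I*√5 (P(K, j) = √(-8 - 12) = √(-20) = 2*I*√5)
P(5, 1)*F(-3) - 14 = (2*I*√5)*1 - 14 = 2*I*√5 - 14 = -14 + 2*I*√5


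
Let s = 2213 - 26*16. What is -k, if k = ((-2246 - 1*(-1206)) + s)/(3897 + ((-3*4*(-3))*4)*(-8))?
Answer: -757/2745 ≈ -0.27577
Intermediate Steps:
s = 1797 (s = 2213 - 416 = 1797)
k = 757/2745 (k = ((-2246 - 1*(-1206)) + 1797)/(3897 + ((-3*4*(-3))*4)*(-8)) = ((-2246 + 1206) + 1797)/(3897 + (-12*(-3)*4)*(-8)) = (-1040 + 1797)/(3897 + (36*4)*(-8)) = 757/(3897 + 144*(-8)) = 757/(3897 - 1152) = 757/2745 ≈ 0.27577)
-k = -1*757/2745 = -757/2745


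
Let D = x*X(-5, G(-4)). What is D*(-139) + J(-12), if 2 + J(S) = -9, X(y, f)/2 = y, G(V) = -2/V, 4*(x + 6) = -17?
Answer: -28517/2 ≈ -14259.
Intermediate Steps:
x = -41/4 (x = -6 + (¼)*(-17) = -6 - 17/4 = -41/4 ≈ -10.250)
X(y, f) = 2*y
J(S) = -11 (J(S) = -2 - 9 = -11)
D = 205/2 (D = -41*(-5)/2 = -41/4*(-10) = 205/2 ≈ 102.50)
D*(-139) + J(-12) = (205/2)*(-139) - 11 = -28495/2 - 11 = -28517/2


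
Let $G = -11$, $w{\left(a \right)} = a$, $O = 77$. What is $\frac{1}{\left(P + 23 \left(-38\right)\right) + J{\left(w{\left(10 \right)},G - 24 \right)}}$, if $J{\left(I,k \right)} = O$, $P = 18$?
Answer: $- \frac{1}{779} \approx -0.0012837$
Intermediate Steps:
$J{\left(I,k \right)} = 77$
$\frac{1}{\left(P + 23 \left(-38\right)\right) + J{\left(w{\left(10 \right)},G - 24 \right)}} = \frac{1}{\left(18 + 23 \left(-38\right)\right) + 77} = \frac{1}{\left(18 - 874\right) + 77} = \frac{1}{-856 + 77} = \frac{1}{-779} = - \frac{1}{779}$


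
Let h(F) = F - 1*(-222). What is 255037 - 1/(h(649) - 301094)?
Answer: 76567973252/300223 ≈ 2.5504e+5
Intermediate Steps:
h(F) = 222 + F (h(F) = F + 222 = 222 + F)
255037 - 1/(h(649) - 301094) = 255037 - 1/((222 + 649) - 301094) = 255037 - 1/(871 - 301094) = 255037 - 1/(-300223) = 255037 - 1*(-1/300223) = 255037 + 1/300223 = 76567973252/300223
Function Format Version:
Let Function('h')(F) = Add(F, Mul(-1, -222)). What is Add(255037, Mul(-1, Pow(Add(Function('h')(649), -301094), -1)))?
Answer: Rational(76567973252, 300223) ≈ 2.5504e+5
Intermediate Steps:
Function('h')(F) = Add(222, F) (Function('h')(F) = Add(F, 222) = Add(222, F))
Add(255037, Mul(-1, Pow(Add(Function('h')(649), -301094), -1))) = Add(255037, Mul(-1, Pow(Add(Add(222, 649), -301094), -1))) = Add(255037, Mul(-1, Pow(Add(871, -301094), -1))) = Add(255037, Mul(-1, Pow(-300223, -1))) = Add(255037, Mul(-1, Rational(-1, 300223))) = Add(255037, Rational(1, 300223)) = Rational(76567973252, 300223)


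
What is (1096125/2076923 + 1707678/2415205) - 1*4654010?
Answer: -319800200455102147/68714997455 ≈ -4.6540e+6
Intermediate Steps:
(1096125/2076923 + 1707678/2415205) - 1*4654010 = (1096125*(1/2076923) + 1707678*(1/2415205)) - 4654010 = (1096125/2076923 + 1707678/2415205) - 4654010 = 84850442403/68714997455 - 4654010 = -319800200455102147/68714997455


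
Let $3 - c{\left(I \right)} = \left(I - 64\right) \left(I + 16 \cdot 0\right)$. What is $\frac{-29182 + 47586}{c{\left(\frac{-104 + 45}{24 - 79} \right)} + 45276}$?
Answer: $\frac{27836050}{68586587} \approx 0.40585$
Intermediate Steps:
$c{\left(I \right)} = 3 - I \left(-64 + I\right)$ ($c{\left(I \right)} = 3 - \left(I - 64\right) \left(I + 16 \cdot 0\right) = 3 - \left(-64 + I\right) \left(I + 0\right) = 3 - \left(-64 + I\right) I = 3 - I \left(-64 + I\right)$)
$\frac{-29182 + 47586}{c{\left(\frac{-104 + 45}{24 - 79} \right)} + 45276} = \frac{-29182 + 47586}{\left(3 - \left(\frac{-104 + 45}{24 - 79}\right)^{2} + 64 \frac{-104 + 45}{24 - 79}\right) + 45276} = \frac{18404}{\left(3 - \left(- \frac{59}{-55}\right)^{2} + 64 \left(- \frac{59}{-55}\right)\right) + 45276} = \frac{18404}{\left(3 - \left(\left(-59\right) \left(- \frac{1}{55}\right)\right)^{2} + 64 \left(\left(-59\right) \left(- \frac{1}{55}\right)\right)\right) + 45276} = \frac{18404}{\left(3 - \left(\frac{59}{55}\right)^{2} + 64 \cdot \frac{59}{55}\right) + 45276} = \frac{18404}{\left(3 - \frac{3481}{3025} + \frac{3776}{55}\right) + 45276} = \frac{18404}{\frac{213274}{3025} + 45276} = \frac{18404}{\frac{137173174}{3025}} = 18404 \cdot \frac{3025}{137173174} = \frac{27836050}{68586587}$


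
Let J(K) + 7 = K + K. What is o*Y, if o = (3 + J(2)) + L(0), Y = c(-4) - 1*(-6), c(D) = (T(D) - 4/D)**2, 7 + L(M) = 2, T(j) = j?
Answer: -75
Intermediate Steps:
L(M) = -5 (L(M) = -7 + 2 = -5)
c(D) = (D - 4/D)**2
J(K) = -7 + 2*K (J(K) = -7 + (K + K) = -7 + 2*K)
Y = 15 (Y = (-4 + (-4)**2)**2/(-4)**2 - 1*(-6) = (-4 + 16)**2/16 + 6 = (1/16)*12**2 + 6 = (1/16)*144 + 6 = 9 + 6 = 15)
o = -5 (o = (3 + (-7 + 2*2)) - 5 = (3 + (-7 + 4)) - 5 = (3 - 3) - 5 = 0 - 5 = -5)
o*Y = -5*15 = -75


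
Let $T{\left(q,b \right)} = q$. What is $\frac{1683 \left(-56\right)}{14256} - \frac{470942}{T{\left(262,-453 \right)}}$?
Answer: $- \frac{4254067}{2358} \approx -1804.1$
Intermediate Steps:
$\frac{1683 \left(-56\right)}{14256} - \frac{470942}{T{\left(262,-453 \right)}} = \frac{1683 \left(-56\right)}{14256} - \frac{470942}{262} = \left(-94248\right) \frac{1}{14256} - \frac{235471}{131} = - \frac{119}{18} - \frac{235471}{131} = - \frac{4254067}{2358}$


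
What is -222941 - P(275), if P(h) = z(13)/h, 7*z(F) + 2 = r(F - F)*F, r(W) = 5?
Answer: -61308784/275 ≈ -2.2294e+5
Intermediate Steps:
z(F) = -2/7 + 5*F/7 (z(F) = -2/7 + (5*F)/7 = -2/7 + 5*F/7)
P(h) = 9/h (P(h) = (-2/7 + (5/7)*13)/h = (-2/7 + 65/7)/h = 9/h)
-222941 - P(275) = -222941 - 9/275 = -61308784/275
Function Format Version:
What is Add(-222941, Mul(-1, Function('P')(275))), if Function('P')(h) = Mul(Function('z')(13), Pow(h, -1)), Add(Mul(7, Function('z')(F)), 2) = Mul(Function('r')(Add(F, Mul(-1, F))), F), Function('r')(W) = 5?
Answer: Rational(-61308784, 275) ≈ -2.2294e+5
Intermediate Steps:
Function('z')(F) = Add(Rational(-2, 7), Mul(Rational(5, 7), F)) (Function('z')(F) = Add(Rational(-2, 7), Mul(Rational(1, 7), Mul(5, F))) = Add(Rational(-2, 7), Mul(Rational(5, 7), F)))
Function('P')(h) = Mul(9, Pow(h, -1)) (Function('P')(h) = Mul(Add(Rational(-2, 7), Mul(Rational(5, 7), 13)), Pow(h, -1)) = Mul(Add(Rational(-2, 7), Rational(65, 7)), Pow(h, -1)) = Mul(9, Pow(h, -1)))
Add(-222941, Mul(-1, Function('P')(275))) = Add(-222941, Mul(-1, Mul(9, Pow(275, -1)))) = Add(-222941, Mul(-1, Mul(9, Rational(1, 275)))) = Add(-222941, Mul(-1, Rational(9, 275))) = Add(-222941, Rational(-9, 275)) = Rational(-61308784, 275)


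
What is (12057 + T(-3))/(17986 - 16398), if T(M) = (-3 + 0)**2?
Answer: 6033/794 ≈ 7.5982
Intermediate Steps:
T(M) = 9 (T(M) = (-3)**2 = 9)
(12057 + T(-3))/(17986 - 16398) = (12057 + 9)/(17986 - 16398) = 12066/1588 = 12066*(1/1588) = 6033/794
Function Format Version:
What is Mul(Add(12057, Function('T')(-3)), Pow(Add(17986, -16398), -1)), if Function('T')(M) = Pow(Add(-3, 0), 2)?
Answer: Rational(6033, 794) ≈ 7.5982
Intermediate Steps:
Function('T')(M) = 9 (Function('T')(M) = Pow(-3, 2) = 9)
Mul(Add(12057, Function('T')(-3)), Pow(Add(17986, -16398), -1)) = Mul(Add(12057, 9), Pow(Add(17986, -16398), -1)) = Mul(12066, Pow(1588, -1)) = Mul(12066, Rational(1, 1588)) = Rational(6033, 794)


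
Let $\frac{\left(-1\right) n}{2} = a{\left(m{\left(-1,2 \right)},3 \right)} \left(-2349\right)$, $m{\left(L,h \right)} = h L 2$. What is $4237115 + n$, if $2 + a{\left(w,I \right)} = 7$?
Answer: $4260605$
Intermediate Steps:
$m{\left(L,h \right)} = 2 L h$ ($m{\left(L,h \right)} = L h 2 = 2 L h$)
$a{\left(w,I \right)} = 5$ ($a{\left(w,I \right)} = -2 + 7 = 5$)
$n = 23490$ ($n = - 2 \cdot 5 \left(-2349\right) = \left(-2\right) \left(-11745\right) = 23490$)
$4237115 + n = 4237115 + 23490 = 4260605$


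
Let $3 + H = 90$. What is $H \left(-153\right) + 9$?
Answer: $-13302$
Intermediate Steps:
$H = 87$ ($H = -3 + 90 = 87$)
$H \left(-153\right) + 9 = 87 \left(-153\right) + 9 = -13311 + 9 = -13302$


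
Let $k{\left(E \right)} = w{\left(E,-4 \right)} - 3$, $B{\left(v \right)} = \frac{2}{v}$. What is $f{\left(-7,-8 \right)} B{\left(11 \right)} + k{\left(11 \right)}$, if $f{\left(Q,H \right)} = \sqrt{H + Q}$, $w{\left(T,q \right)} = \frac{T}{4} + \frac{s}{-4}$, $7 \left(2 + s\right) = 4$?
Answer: $\frac{3}{28} + \frac{2 i \sqrt{15}}{11} \approx 0.10714 + 0.70418 i$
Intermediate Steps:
$s = - \frac{10}{7}$ ($s = -2 + \frac{1}{7} \cdot 4 = -2 + \frac{4}{7} = - \frac{10}{7} \approx -1.4286$)
$w{\left(T,q \right)} = \frac{5}{14} + \frac{T}{4}$ ($w{\left(T,q \right)} = \frac{T}{4} - \frac{10}{7 \left(-4\right)} = T \frac{1}{4} - - \frac{5}{14} = \frac{T}{4} + \frac{5}{14} = \frac{5}{14} + \frac{T}{4}$)
$k{\left(E \right)} = - \frac{37}{14} + \frac{E}{4}$ ($k{\left(E \right)} = \left(\frac{5}{14} + \frac{E}{4}\right) - 3 = - \frac{37}{14} + \frac{E}{4}$)
$f{\left(-7,-8 \right)} B{\left(11 \right)} + k{\left(11 \right)} = \sqrt{-8 - 7} \cdot \frac{2}{11} + \left(- \frac{37}{14} + \frac{1}{4} \cdot 11\right) = \sqrt{-15} \cdot 2 \cdot \frac{1}{11} + \left(- \frac{37}{14} + \frac{11}{4}\right) = i \sqrt{15} \cdot \frac{2}{11} + \frac{3}{28} = \frac{2 i \sqrt{15}}{11} + \frac{3}{28} = \frac{3}{28} + \frac{2 i \sqrt{15}}{11}$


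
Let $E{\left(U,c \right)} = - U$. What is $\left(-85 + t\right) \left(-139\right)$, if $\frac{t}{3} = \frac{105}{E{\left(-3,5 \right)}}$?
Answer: $-2780$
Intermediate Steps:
$t = 105$ ($t = 3 \frac{105}{\left(-1\right) \left(-3\right)} = 3 \cdot \frac{105}{3} = 3 \cdot 105 \cdot \frac{1}{3} = 3 \cdot 35 = 105$)
$\left(-85 + t\right) \left(-139\right) = \left(-85 + 105\right) \left(-139\right) = 20 \left(-139\right) = -2780$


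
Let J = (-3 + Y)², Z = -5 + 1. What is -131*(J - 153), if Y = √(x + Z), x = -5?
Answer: 20043 + 2358*I ≈ 20043.0 + 2358.0*I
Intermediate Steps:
Z = -4
Y = 3*I (Y = √(-5 - 4) = √(-9) = 3*I ≈ 3.0*I)
J = (-3 + 3*I)² ≈ -18.0*I
-131*(J - 153) = -131*(-18*I - 153) = -131*(-153 - 18*I) = 20043 + 2358*I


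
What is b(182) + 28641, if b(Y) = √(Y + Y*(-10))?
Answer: 28641 + 3*I*√182 ≈ 28641.0 + 40.472*I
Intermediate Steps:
b(Y) = 3*√(-Y) (b(Y) = √(Y - 10*Y) = √(-9*Y) = 3*√(-Y))
b(182) + 28641 = 3*√(-1*182) + 28641 = 3*√(-182) + 28641 = 3*(I*√182) + 28641 = 3*I*√182 + 28641 = 28641 + 3*I*√182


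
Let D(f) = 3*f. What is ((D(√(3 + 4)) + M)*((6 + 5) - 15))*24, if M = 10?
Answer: -960 - 288*√7 ≈ -1722.0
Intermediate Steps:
((D(√(3 + 4)) + M)*((6 + 5) - 15))*24 = ((3*√(3 + 4) + 10)*((6 + 5) - 15))*24 = ((3*√7 + 10)*(11 - 15))*24 = ((10 + 3*√7)*(-4))*24 = (-40 - 12*√7)*24 = -960 - 288*√7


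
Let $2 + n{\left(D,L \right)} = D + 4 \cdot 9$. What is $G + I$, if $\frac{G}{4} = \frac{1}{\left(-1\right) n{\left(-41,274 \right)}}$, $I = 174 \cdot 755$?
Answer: $\frac{919594}{7} \approx 1.3137 \cdot 10^{5}$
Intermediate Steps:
$n{\left(D,L \right)} = 34 + D$ ($n{\left(D,L \right)} = -2 + \left(D + 4 \cdot 9\right) = -2 + \left(D + 36\right) = -2 + \left(36 + D\right) = 34 + D$)
$I = 131370$
$G = \frac{4}{7}$ ($G = \frac{4}{\left(-1\right) \left(34 - 41\right)} = \frac{4}{\left(-1\right) \left(-7\right)} = \frac{4}{7} \approx 0.57143$)
$G + I = \frac{4}{7} + 131370 = \frac{919594}{7}$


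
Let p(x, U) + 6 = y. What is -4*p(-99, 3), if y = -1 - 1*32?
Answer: 156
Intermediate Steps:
y = -33 (y = -1 - 32 = -33)
p(x, U) = -39 (p(x, U) = -6 - 33 = -39)
-4*p(-99, 3) = -4*(-39) = 156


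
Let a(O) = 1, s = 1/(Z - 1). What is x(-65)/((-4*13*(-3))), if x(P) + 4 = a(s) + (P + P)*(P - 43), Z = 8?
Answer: 4679/52 ≈ 89.981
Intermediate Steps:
s = ⅐ (s = 1/(8 - 1) = 1/7 = ⅐ ≈ 0.14286)
x(P) = -3 + 2*P*(-43 + P) (x(P) = -4 + (1 + (P + P)*(P - 43)) = -4 + (1 + (2*P)*(-43 + P)) = -4 + (1 + 2*P*(-43 + P)) = -3 + 2*P*(-43 + P))
x(-65)/((-4*13*(-3))) = (-3 - 86*(-65) + 2*(-65)²)/((-4*13*(-3))) = (-3 + 5590 + 2*4225)/((-52*(-3))) = (-3 + 5590 + 8450)/156 = 14037*(1/156) = 4679/52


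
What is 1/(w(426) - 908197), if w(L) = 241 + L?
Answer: -1/907530 ≈ -1.1019e-6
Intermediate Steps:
1/(w(426) - 908197) = 1/((241 + 426) - 908197) = 1/(667 - 908197) = 1/(-907530) = -1/907530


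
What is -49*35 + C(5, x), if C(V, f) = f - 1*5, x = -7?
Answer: -1727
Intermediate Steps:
C(V, f) = -5 + f (C(V, f) = f - 5 = -5 + f)
-49*35 + C(5, x) = -49*35 + (-5 - 7) = -1715 - 12 = -1727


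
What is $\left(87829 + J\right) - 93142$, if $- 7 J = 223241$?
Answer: $- \frac{260432}{7} \approx -37205.0$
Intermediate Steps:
$J = - \frac{223241}{7}$ ($J = \left(- \frac{1}{7}\right) 223241 = - \frac{223241}{7} \approx -31892.0$)
$\left(87829 + J\right) - 93142 = \left(87829 - \frac{223241}{7}\right) - 93142 = \frac{391562}{7} - 93142 = - \frac{260432}{7}$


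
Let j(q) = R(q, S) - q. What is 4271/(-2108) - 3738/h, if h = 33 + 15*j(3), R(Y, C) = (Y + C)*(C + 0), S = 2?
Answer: -1411517/48484 ≈ -29.113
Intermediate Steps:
R(Y, C) = C*(C + Y) (R(Y, C) = (C + Y)*C = C*(C + Y))
j(q) = 4 + q (j(q) = 2*(2 + q) - q = (4 + 2*q) - q = 4 + q)
h = 138 (h = 33 + 15*(4 + 3) = 33 + 15*7 = 33 + 105 = 138)
4271/(-2108) - 3738/h = 4271/(-2108) - 3738/138 = 4271*(-1/2108) - 3738*1/138 = -4271/2108 - 623/23 = -1411517/48484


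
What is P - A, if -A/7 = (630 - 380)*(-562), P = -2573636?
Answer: -3557136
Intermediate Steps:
A = 983500 (A = -7*(630 - 380)*(-562) = -1750*(-562) = -7*(-140500) = 983500)
P - A = -2573636 - 1*983500 = -2573636 - 983500 = -3557136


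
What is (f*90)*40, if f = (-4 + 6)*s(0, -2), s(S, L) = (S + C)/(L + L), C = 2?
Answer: -3600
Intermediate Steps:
s(S, L) = (2 + S)/(2*L) (s(S, L) = (S + 2)/(L + L) = (2 + S)/((2*L)) = (2 + S)*(1/(2*L)) = (2 + S)/(2*L))
f = -1 (f = (-4 + 6)*((½)*(2 + 0)/(-2)) = 2*((½)*(-½)*2) = 2*(-½) = -1)
(f*90)*40 = -1*90*40 = -90*40 = -3600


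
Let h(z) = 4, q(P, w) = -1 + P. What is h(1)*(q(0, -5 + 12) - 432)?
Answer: -1732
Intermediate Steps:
h(1)*(q(0, -5 + 12) - 432) = 4*((-1 + 0) - 432) = 4*(-1 - 432) = 4*(-433) = -1732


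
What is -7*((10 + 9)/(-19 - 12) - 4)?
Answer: 1001/31 ≈ 32.290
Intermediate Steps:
-7*((10 + 9)/(-19 - 12) - 4) = -7*(19/(-31) - 4) = -7*(19*(-1/31) - 4) = -7*(-19/31 - 4) = -7*(-143/31) = 1001/31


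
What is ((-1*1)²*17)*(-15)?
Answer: -255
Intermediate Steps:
((-1*1)²*17)*(-15) = ((-1)²*17)*(-15) = (1*17)*(-15) = 17*(-15) = -255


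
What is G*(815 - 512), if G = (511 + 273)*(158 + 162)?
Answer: 76016640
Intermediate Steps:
G = 250880 (G = 784*320 = 250880)
G*(815 - 512) = 250880*(815 - 512) = 250880*303 = 76016640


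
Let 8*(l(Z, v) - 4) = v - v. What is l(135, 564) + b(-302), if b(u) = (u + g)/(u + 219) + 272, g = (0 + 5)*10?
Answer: 23160/83 ≈ 279.04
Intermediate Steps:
g = 50 (g = 5*10 = 50)
l(Z, v) = 4 (l(Z, v) = 4 + (v - v)/8 = 4 + (⅛)*0 = 4 + 0 = 4)
b(u) = 272 + (50 + u)/(219 + u) (b(u) = (u + 50)/(u + 219) + 272 = (50 + u)/(219 + u) + 272 = 272 + (50 + u)/(219 + u))
l(135, 564) + b(-302) = 4 + 13*(4586 + 21*(-302))/(219 - 302) = 4 + 13*(4586 - 6342)/(-83) = 4 + 13*(-1/83)*(-1756) = 4 + 22828/83 = 23160/83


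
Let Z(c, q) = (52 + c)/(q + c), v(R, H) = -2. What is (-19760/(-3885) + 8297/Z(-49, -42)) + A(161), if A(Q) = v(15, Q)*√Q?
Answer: -195548041/777 - 2*√161 ≈ -2.5170e+5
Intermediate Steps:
A(Q) = -2*√Q
Z(c, q) = (52 + c)/(c + q)
(-19760/(-3885) + 8297/Z(-49, -42)) + A(161) = (-19760/(-3885) + 8297/(((52 - 49)/(-49 - 42)))) - 2*√161 = (-19760*(-1/3885) + 8297/((3/(-91)))) - 2*√161 = (3952/777 + 8297/((-1/91*3))) - 2*√161 = (3952/777 + 8297/(-3/91)) - 2*√161 = (3952/777 + 8297*(-91/3)) - 2*√161 = (3952/777 - 755027/3) - 2*√161 = -195548041/777 - 2*√161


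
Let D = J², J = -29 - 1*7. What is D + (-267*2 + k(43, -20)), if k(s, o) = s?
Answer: 805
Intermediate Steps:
J = -36 (J = -29 - 7 = -36)
D = 1296 (D = (-36)² = 1296)
D + (-267*2 + k(43, -20)) = 1296 + (-267*2 + 43) = 1296 + (-534 + 43) = 1296 - 491 = 805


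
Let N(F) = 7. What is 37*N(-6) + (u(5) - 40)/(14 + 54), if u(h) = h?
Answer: 17577/68 ≈ 258.49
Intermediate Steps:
37*N(-6) + (u(5) - 40)/(14 + 54) = 37*7 + (5 - 40)/(14 + 54) = 259 - 35/68 = 17577/68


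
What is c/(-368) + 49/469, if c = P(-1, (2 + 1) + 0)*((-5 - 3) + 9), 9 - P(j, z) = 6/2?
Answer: 1087/12328 ≈ 0.088173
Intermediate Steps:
P(j, z) = 6 (P(j, z) = 9 - 6/2 = 9 - 1*3 = 9 - 3 = 6)
c = 6 (c = 6*((-5 - 3) + 9) = 6*(-8 + 9) = 6*1 = 6)
c/(-368) + 49/469 = 6/(-368) + 49/469 = 6*(-1/368) + 49*(1/469) = -3/184 + 7/67 = 1087/12328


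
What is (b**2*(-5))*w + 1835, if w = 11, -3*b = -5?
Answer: 15140/9 ≈ 1682.2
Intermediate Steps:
b = 5/3 (b = -1/3*(-5) = 5/3 ≈ 1.6667)
(b**2*(-5))*w + 1835 = ((5/3)**2*(-5))*11 + 1835 = ((25/9)*(-5))*11 + 1835 = -125/9*11 + 1835 = -1375/9 + 1835 = 15140/9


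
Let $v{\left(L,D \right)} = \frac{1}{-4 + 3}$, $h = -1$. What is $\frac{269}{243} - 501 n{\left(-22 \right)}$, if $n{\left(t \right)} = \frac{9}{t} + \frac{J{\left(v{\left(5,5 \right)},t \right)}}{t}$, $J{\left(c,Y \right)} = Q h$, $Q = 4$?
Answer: $\frac{614633}{5346} \approx 114.97$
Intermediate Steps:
$v{\left(L,D \right)} = -1$ ($v{\left(L,D \right)} = \frac{1}{-1} = -1$)
$J{\left(c,Y \right)} = -4$ ($J{\left(c,Y \right)} = 4 \left(-1\right) = -4$)
$n{\left(t \right)} = \frac{5}{t}$ ($n{\left(t \right)} = \frac{9}{t} - \frac{4}{t} = \frac{5}{t}$)
$\frac{269}{243} - 501 n{\left(-22 \right)} = \frac{269}{243} - 501 \frac{5}{-22} = 269 \cdot \frac{1}{243} - 501 \cdot 5 \left(- \frac{1}{22}\right) = \frac{269}{243} - - \frac{2505}{22} = \frac{269}{243} + \frac{2505}{22} = \frac{614633}{5346}$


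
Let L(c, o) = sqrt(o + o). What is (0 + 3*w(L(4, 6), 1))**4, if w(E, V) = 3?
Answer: 6561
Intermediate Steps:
L(c, o) = sqrt(2)*sqrt(o) (L(c, o) = sqrt(2*o) = sqrt(2)*sqrt(o))
(0 + 3*w(L(4, 6), 1))**4 = (0 + 3*3)**4 = (0 + 9)**4 = 9**4 = 6561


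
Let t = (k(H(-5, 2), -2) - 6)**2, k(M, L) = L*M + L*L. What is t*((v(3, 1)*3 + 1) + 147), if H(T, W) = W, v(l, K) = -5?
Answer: 4788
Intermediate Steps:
k(M, L) = L**2 + L*M (k(M, L) = L*M + L**2 = L**2 + L*M)
t = 36 (t = (-2*(-2 + 2) - 6)**2 = (-2*0 - 6)**2 = (0 - 6)**2 = (-6)**2 = 36)
t*((v(3, 1)*3 + 1) + 147) = 36*((-5*3 + 1) + 147) = 36*((-15 + 1) + 147) = 36*(-14 + 147) = 36*133 = 4788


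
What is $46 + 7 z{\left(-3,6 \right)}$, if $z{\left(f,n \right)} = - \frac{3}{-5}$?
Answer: $\frac{251}{5} \approx 50.2$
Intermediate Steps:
$z{\left(f,n \right)} = \frac{3}{5}$ ($z{\left(f,n \right)} = \left(-3\right) \left(- \frac{1}{5}\right) = \frac{3}{5}$)
$46 + 7 z{\left(-3,6 \right)} = 46 + 7 \cdot \frac{3}{5} = 46 + \frac{21}{5} = \frac{251}{5}$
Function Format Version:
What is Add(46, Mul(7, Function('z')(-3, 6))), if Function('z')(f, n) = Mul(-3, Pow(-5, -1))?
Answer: Rational(251, 5) ≈ 50.200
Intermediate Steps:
Function('z')(f, n) = Rational(3, 5) (Function('z')(f, n) = Mul(-3, Rational(-1, 5)) = Rational(3, 5))
Add(46, Mul(7, Function('z')(-3, 6))) = Add(46, Mul(7, Rational(3, 5))) = Add(46, Rational(21, 5)) = Rational(251, 5)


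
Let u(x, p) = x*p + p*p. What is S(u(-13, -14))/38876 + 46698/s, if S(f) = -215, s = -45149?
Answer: -1825138483/1755212524 ≈ -1.0398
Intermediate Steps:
u(x, p) = p**2 + p*x (u(x, p) = p*x + p**2 = p**2 + p*x)
S(u(-13, -14))/38876 + 46698/s = -215/38876 + 46698/(-45149) = -215*1/38876 + 46698*(-1/45149) = -215/38876 - 46698/45149 = -1825138483/1755212524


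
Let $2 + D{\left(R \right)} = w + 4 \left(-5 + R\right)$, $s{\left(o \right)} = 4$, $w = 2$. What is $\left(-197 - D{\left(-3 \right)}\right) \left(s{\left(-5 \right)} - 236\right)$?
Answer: $38280$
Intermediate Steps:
$D{\left(R \right)} = -20 + 4 R$ ($D{\left(R \right)} = -2 + \left(2 + 4 \left(-5 + R\right)\right) = -2 + \left(2 + \left(-20 + 4 R\right)\right) = -2 + \left(-18 + 4 R\right) = -20 + 4 R$)
$\left(-197 - D{\left(-3 \right)}\right) \left(s{\left(-5 \right)} - 236\right) = \left(-197 - \left(-20 + 4 \left(-3\right)\right)\right) \left(4 - 236\right) = \left(-197 - \left(-20 - 12\right)\right) \left(-232\right) = \left(-197 - -32\right) \left(-232\right) = \left(-197 + 32\right) \left(-232\right) = \left(-165\right) \left(-232\right) = 38280$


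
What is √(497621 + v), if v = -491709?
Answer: 2*√1478 ≈ 76.890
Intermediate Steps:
√(497621 + v) = √(497621 - 491709) = √5912 = 2*√1478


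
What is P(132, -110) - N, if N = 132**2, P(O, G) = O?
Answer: -17292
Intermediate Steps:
N = 17424
P(132, -110) - N = 132 - 1*17424 = 132 - 17424 = -17292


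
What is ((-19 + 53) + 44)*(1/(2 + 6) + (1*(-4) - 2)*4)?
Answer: -7449/4 ≈ -1862.3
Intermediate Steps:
((-19 + 53) + 44)*(1/(2 + 6) + (1*(-4) - 2)*4) = (34 + 44)*(1/8 + (-4 - 2)*4) = 78*(⅛ - 6*4) = 78*(⅛ - 24) = 78*(-191/8) = -7449/4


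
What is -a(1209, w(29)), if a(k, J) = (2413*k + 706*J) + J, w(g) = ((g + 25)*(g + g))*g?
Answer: -67132713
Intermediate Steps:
w(g) = 2*g²*(25 + g) (w(g) = ((25 + g)*(2*g))*g = (2*g*(25 + g))*g = 2*g²*(25 + g))
a(k, J) = 707*J + 2413*k (a(k, J) = (706*J + 2413*k) + J = 707*J + 2413*k)
-a(1209, w(29)) = -(707*(2*29²*(25 + 29)) + 2413*1209) = -(707*(2*841*54) + 2917317) = -(707*90828 + 2917317) = -(64215396 + 2917317) = -1*67132713 = -67132713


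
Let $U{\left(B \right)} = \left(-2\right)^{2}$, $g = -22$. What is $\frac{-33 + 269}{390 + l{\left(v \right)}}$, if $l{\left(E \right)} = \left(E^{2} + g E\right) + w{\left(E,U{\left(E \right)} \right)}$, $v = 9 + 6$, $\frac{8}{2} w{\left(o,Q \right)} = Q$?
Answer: $\frac{118}{143} \approx 0.82517$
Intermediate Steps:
$U{\left(B \right)} = 4$
$w{\left(o,Q \right)} = \frac{Q}{4}$
$v = 15$
$l{\left(E \right)} = 1 + E^{2} - 22 E$ ($l{\left(E \right)} = \left(E^{2} - 22 E\right) + \frac{1}{4} \cdot 4 = \left(E^{2} - 22 E\right) + 1 = 1 + E^{2} - 22 E$)
$\frac{-33 + 269}{390 + l{\left(v \right)}} = \frac{-33 + 269}{390 + \left(1 + 15^{2} - 330\right)} = \frac{236}{390 + \left(1 + 225 - 330\right)} = \frac{236}{390 - 104} = \frac{236}{286} = 236 \cdot \frac{1}{286} = \frac{118}{143}$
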